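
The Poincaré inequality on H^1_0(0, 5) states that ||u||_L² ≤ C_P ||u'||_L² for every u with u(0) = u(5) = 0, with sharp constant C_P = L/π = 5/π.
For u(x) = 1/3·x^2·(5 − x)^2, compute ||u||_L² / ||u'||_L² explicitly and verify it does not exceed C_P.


||u||_L² / ||u'||_L² = 5*sqrt(3)/6 < C_P = 5/π.

u(x) = 1/3·x^2·(5 − x)^2, so u'(x) = 2*x*(x - 5)*(2*x - 5)/3.
u(x) = 1/3·x^2·(5 − x)^2 vanishes at x = 0 and x = 5, so u ∈ H^1_0(0, 5). Differentiate via the product rule and integrate the resulting polynomials term by term.
  ∫_0^5 u² dx = ∫_0^5 (x^8/9 - 20*x^7/9 + 50*x^6/3 - 500*x^5/9 + 625*x^4/9) dx. Term by term:
    ∫_0^5 x^8/9 dx = 1953125/81;  ∫_0^5 -20*x^7/9 dx = -1953125/18;  ∫_0^5 50*x^6/3 dx = 3906250/21;
    ∫_0^5 -500*x^5/9 dx = -3906250/27;  ∫_0^5 625*x^4/9 dx = 390625/9.
  Sum: 1953125/81 − 1953125/18 + 3906250/21 − 3906250/27 + 390625/9 = 390625/1134.
  ∫_0^5 (u')² dx = ∫_0^5 (16*x^6/9 - 80*x^5/3 + 1300*x^4/9 - 1000*x^3/3 + 2500*x^2/9) dx. Term by term:
    ∫_0^5 16*x^6/9 dx = 1250000/63;  ∫_0^5 -80*x^5/3 dx = -625000/9;  ∫_0^5 1300*x^4/9 dx = 812500/9;
    ∫_0^5 -1000*x^3/3 dx = -156250/3;  ∫_0^5 2500*x^2/9 dx = 312500/27.
  Sum: 1250000/63 − 625000/9 + 812500/9 − 156250/3 + 312500/27 = 31250/189.
∫_0^5 u² dx = 390625/1134, so ||u||_L² = 625*sqrt(14)/126.
∫_0^5 (u')² dx = 31250/189, so ||u'||_L² = 125*sqrt(42)/63.
Ratio ||u||_L² / ||u'||_L² = 5*sqrt(3)/6.
Sharp Poincaré constant on H^1_0(0, 5) is C_P = L/π = 5/π, achieved by sin(π/5·x).
A polynomial bump cannot attain the sharp Poincaré constant (only the first sine eigenfunction does), so the ratio is strictly less than C_P, consistent with ||u||_L² ≤ C_P ||u'||_L².


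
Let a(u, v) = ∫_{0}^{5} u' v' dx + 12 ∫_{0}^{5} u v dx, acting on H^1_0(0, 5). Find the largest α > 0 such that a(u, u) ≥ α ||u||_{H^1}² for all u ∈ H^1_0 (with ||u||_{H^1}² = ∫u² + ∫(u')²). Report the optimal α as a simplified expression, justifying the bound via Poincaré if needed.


α = 1

Coercivity of a(·,·) on H^1_0(0, 5) means a(u, u) ≥ α ||u||_{H^1}² for every u ∈ H^1_0.
The interval has length L = 5, and Poincaré/coercivity depend only on L. Here a(u, u) = ∫(u')² + (12)·∫u².
Here c = 12 ≥ 1, so a(u,u) = ∫(u')² + c∫u² ≥ ∫(u')² + ∫u² = ||u||_{H^1}², i.e. α = 1 works. No larger α is possible: a(u,u) ≥ α||u||_{H^1}² means (1−α)∫(u')² ≥ (α−c)∫u², and for the modes u_n = sin(nπ(x−x₀)/L) (x₀ the left endpoint) one has ∫u_n²/∫(u_n')² = (L/(nπ))² → 0, so a(u_n,u_n)/||u_n||_{H^1}² → 1. Hence the optimal constant is α = 1.
Therefore α = 1.


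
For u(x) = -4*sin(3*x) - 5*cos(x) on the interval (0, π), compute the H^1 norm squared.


||u||_{H^1(0,π)}^2 = 105*π

u'(x) = 5*sin(x) - 12*cos(3*x).
Expand u² and (u')² and integrate term by term on (0, π), using: for integers n ≥ 1, ∫_0^π sin²(nx) dx = ∫_0^π cos²(nx) dx = π/2; for n ≠ n', ∫_0^π sin(nx)sin(n'x) dx = ∫_0^π cos(nx)cos(n'x) dx = 0; and by product-to-sum, ∫_0^π sin(nx)cos(n'x) dx = ½∫_0^π [sin((n+n')x) + sin((n−n')x)] dx, which is 0 when n+n' is even and 2n/(n²−n'²) when n+n' is odd (it need not vanish on (0, π)).
  u² squared terms: (-5)²·∫cos(x)² dx = 25·π/2 = 25*π/2;  (-4)²·∫sin(3x)² dx = 16·π/2 = 8*π.
  u² cross terms: 2·(-5)·(-4)·∫cos(x)·sin(3x) dx = 40·(0) = 0.
  So ∫_0^π u² dx = 25*π/2 + 8*π + 0 = 41*π/2.
  (u')² squared terms: (-12)²·∫cos(3x)² dx = 144·π/2 = 72*π;  (5)²·∫sin(x)² dx = 25·π/2 = 25*π/2.
  (u')² cross terms: 2·(-12)·(5)·∫cos(3x)·sin(x) dx = -120·(0) = 0.
  So ∫_0^π (u')² dx = 72*π + 25*π/2 + 0 = 169*π/2.
||u||_{H^1}^2 = (41*π/2) + (169*π/2) = 105*π.


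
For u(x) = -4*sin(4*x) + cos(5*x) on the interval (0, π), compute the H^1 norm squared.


||u||_{H^1(0,π)}^2 = 1664/9 + 149*π

u'(x) = -5*sin(5*x) - 16*cos(4*x).
Expand u² and (u')² and integrate term by term on (0, π), using: for integers n ≥ 1, ∫_0^π sin²(nx) dx = ∫_0^π cos²(nx) dx = π/2; for n ≠ n', ∫_0^π sin(nx)sin(n'x) dx = ∫_0^π cos(nx)cos(n'x) dx = 0; and by product-to-sum, ∫_0^π sin(nx)cos(n'x) dx = ½∫_0^π [sin((n+n')x) + sin((n−n')x)] dx, which is 0 when n+n' is even and 2n/(n²−n'²) when n+n' is odd (it need not vanish on (0, π)).
  u² squared terms: (-4)²·∫sin(4x)² dx = 16·π/2 = 8*π;  (1)²·∫cos(5x)² dx = 1·π/2 = π/2.
  u² cross terms: 2·(-4)·(1)·∫sin(4x)·cos(5x) dx = -8·(-8/9) = 64/9.
  So ∫_0^π u² dx = 8*π + π/2 + 64/9 = 64/9 + 17*π/2.
  (u')² squared terms: (-16)²·∫cos(4x)² dx = 256·π/2 = 128*π;  (-5)²·∫sin(5x)² dx = 25·π/2 = 25*π/2.
  (u')² cross terms: 2·(-16)·(-5)·∫cos(4x)·sin(5x) dx = 160·(10/9) = 1600/9.
  So ∫_0^π (u')² dx = 128*π + 25*π/2 + 1600/9 = 1600/9 + 281*π/2.
||u||_{H^1}^2 = (64/9 + 17*π/2) + (1600/9 + 281*π/2) = 1664/9 + 149*π.


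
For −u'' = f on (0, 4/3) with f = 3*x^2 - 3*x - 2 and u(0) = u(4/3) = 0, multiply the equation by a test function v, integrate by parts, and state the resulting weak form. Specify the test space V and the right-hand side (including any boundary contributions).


V = H^1_0(0, 4/3) (so v(0) = v(4/3) = 0); weak form: ∫_0^4/3 u'v' dx = ∫_0^4/3 (3*x^2 - 3*x - 2) v dx for all v ∈ V.

Multiply both sides by a test function v and integrate from 0 to 4/3:
  ∫_0^4/3 −u''(x) v(x) dx = ∫_0^4/3 f(x) v(x) dx.
Integrate the LHS by parts once:
  ∫_0^4/3 −u'' v dx = −[u'(x) v(x)]_0^4/3 + ∫_0^4/3 u'(x) v'(x) dx.
Thus ∫_0^4/3 u'(x) v'(x) dx = ∫_0^4/3 f(x) v(x) dx + [u'(x) v(x)]_0^4/3.
Choose V so that boundary terms are either known or forced to vanish.
u is Dirichlet: u(0) = u(4/3) = 0. Let V = H^1_0(0, 4/3); then v(0) = v(4/3) = 0, and [u' v]_0^4/3 = 0.
Weak formulation: find u (satisfying any essential BC) such that ∫_0^4/3 u'(x) v'(x) dx = ∫_0^4/3 f v dx for all v ∈ V.
Substituting f(x) = 3*x^2 - 3*x - 2, the right-hand side is ∫_0^4/3 (3*x^2 - 3*x - 2) v dx.


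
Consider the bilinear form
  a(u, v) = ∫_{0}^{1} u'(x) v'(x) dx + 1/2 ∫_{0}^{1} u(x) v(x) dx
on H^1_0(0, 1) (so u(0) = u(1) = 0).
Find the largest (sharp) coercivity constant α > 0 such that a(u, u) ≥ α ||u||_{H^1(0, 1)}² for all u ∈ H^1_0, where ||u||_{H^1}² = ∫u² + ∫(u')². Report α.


α = (1/2 + π^2)/(1 + π^2)

Coercivity of a(·,·) on H^1_0(0, 1) means a(u, u) ≥ α ||u||_{H^1}² for every u ∈ H^1_0.
The interval has length L = 1, and Poincaré/coercivity depend only on L. Here a(u, u) = ∫(u')² + (1/2)·∫u².
Here 0 < c = 1/2 < 1. The condition a(u,u) ≥ α||u||_{H^1}² reads (1−α)∫(u')² ≥ (α−c)∫u². Any admissible α is ≤ 1 (rapidly oscillating u have ∫u²/∫(u')² → 0), and α = 1 would force 0 ≥ (1−c)∫u², impossible since c < 1; so 1−α > 0. By the sharp Poincaré inequality on H^1_0 of an interval of length L, ∫(u')² ≥ (π/L)²∫u² with equality for the first sine mode sin(π(x−x₀)/L) (x₀ the left endpoint), so the inequality holds for all u iff (1−α)(π/L)² ≥ α − c, i.e. α ≤ ((π/L)² + c)/((π/L)² + 1) = (1 + c(L/π)²)/(1 + (L/π)²). With (π/L)² = π^2 and c = 1/2, the largest admissible constant is α = ((π/L)² + c)/((π/L)² + 1).
Simplifying, α = (1/2 + π^2)/(1 + π^2).


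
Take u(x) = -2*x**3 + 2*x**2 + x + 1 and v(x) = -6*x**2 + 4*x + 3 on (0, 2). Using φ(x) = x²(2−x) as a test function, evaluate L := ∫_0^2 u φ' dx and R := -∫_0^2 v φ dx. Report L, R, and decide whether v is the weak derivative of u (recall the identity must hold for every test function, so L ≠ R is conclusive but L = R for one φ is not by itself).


LHS = 76/15, RHS = 12/5. No, v is not the weak derivative of u.

u(x) = -2*x**3 + 2*x**2 + x + 1, classical derivative u'(x) = -6*x**2 + 4*x + 1.
φ(x) = x²(2−x), so φ'(x) = x*(4 - 3*x).
Note φ(0) = φ(2) = 0, so the boundary term u·φ vanishes.
LHS = ∫_0^2 u(x) φ'(x) dx = ∫_0^2 (6*x^5 - 14*x^4 + 5*x^3 + x^2 + 4*x) dx. Term by term:
  ∫_0^2 6*x^5 dx = 64;  ∫_0^2 -14*x^4 dx = -448/5;  ∫_0^2 5*x^3 dx = 20;
  ∫_0^2 x^2 dx = 8/3;  ∫_0^2 4*x dx = 8.
Sum: 64 − 448/5 + 20 + 8/3 + 8 = 76/15.
So LHS = 76/15.
∫_0^2 v(x) φ(x) dx = ∫_0^2 (6*x^5 - 16*x^4 + 5*x^3 + 6*x^2) dx. Term by term:
  ∫_0^2 6*x^5 dx = 64;  ∫_0^2 -16*x^4 dx = -512/5;  ∫_0^2 5*x^3 dx = 20;
  ∫_0^2 6*x^2 dx = 16.
Sum: 64 − 512/5 + 20 + 16 = -12/5.
So RHS = -∫_0^2 v(x) φ(x) dx = 12/5.
LHS − RHS = 8/3 ≠ 0, so the identity fails.
(For a valid weak derivative the identity must hold for EVERY test function, in particular this one. The failure shows v is NOT the weak derivative of u.)
Correct weak derivative would be u'(x) = -6*x**2 + 4*x + 1.


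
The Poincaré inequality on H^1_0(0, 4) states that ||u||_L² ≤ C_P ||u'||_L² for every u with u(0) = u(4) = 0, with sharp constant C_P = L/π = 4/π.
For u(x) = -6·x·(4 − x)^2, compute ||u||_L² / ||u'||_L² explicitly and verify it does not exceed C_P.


||u||_L² / ||u'||_L² = 2*sqrt(14)/7 < C_P = 4/π.

u(x) = -6·x·(4 − x)^2, so u'(x) = 6*(4 - 3*x)*(x - 4).
u(x) = -6·x·(4 − x)^2 vanishes at x = 0 and x = 4, so u ∈ H^1_0(0, 4). Differentiate via the product rule and integrate the resulting polynomials term by term.
  ∫_0^4 u² dx = ∫_0^4 (36*x^6 - 576*x^5 + 3456*x^4 - 9216*x^3 + 9216*x^2) dx. Term by term:
    ∫_0^4 36*x^6 dx = 589824/7;  ∫_0^4 -576*x^5 dx = -393216;  ∫_0^4 3456*x^4 dx = 3538944/5;
    ∫_0^4 -9216*x^3 dx = -589824;  ∫_0^4 9216*x^2 dx = 196608.
  Sum: 589824/7 − 393216 + 3538944/5 − 589824 + 196608 = 196608/35.
  ∫_0^4 (u')² dx = ∫_0^4 (324*x^4 - 3456*x^3 + 12672*x^2 - 18432*x + 9216) dx. Term by term:
    ∫_0^4 324*x^4 dx = 331776/5;  ∫_0^4 -3456*x^3 dx = -221184;  ∫_0^4 12672*x^2 dx = 270336;
    ∫_0^4 -18432*x dx = -147456;  ∫_0^4 9216 dx = 36864.
  Sum: 331776/5 − 221184 + 270336 − 147456 + 36864 = 24576/5.
∫_0^4 u² dx = 196608/35, so ||u||_L² = 256*sqrt(105)/35.
∫_0^4 (u')² dx = 24576/5, so ||u'||_L² = 64*sqrt(30)/5.
Ratio ||u||_L² / ||u'||_L² = 2*sqrt(14)/7.
Sharp Poincaré constant on H^1_0(0, 4) is C_P = L/π = 4/π, achieved by sin(π/4·x).
A polynomial bump cannot attain the sharp Poincaré constant (only the first sine eigenfunction does), so the ratio is strictly less than C_P, consistent with ||u||_L² ≤ C_P ||u'||_L².


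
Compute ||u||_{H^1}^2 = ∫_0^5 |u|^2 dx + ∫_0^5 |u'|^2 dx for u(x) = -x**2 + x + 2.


||u||_{H^1}^2 = 2275/6

The H^1 norm (squared) on an interval (0, L) is
  ||u||_{H^1}^2 = ∫_0^L u(x)^2 dx + ∫_0^L u'(x)^2 dx.
Compute u'(x) = 1 - 2*x.
Then u(x)^2 = x**4 - 2*x**3 - 3*x**2 + 4*x + 4 and u'(x)^2 = 4*x**2 - 4*x + 1.
Integrate each monomial from 0 to 5 using ∫_0^5 c·x^n dx = c·5^(n+1)/(n+1):
  ∫_0^5 u(x)^2 dx = ∫_0^5 (x^4 - 2*x^3 - 3*x^2 + 4*x + 4) dx. Term by term:
    ∫_0^5 x^4 dx = 625;  ∫_0^5 -2*x^3 dx = -625/2;  ∫_0^5 -3*x^2 dx = -125;
    ∫_0^5 4*x dx = 50;  ∫_0^5 4 dx = 20.
  Sum: 625 − 625/2 − 125 + 50 + 20 = 515/2.
  ∫_0^5 u'(x)^2 dx = ∫_0^5 (4*x^2 - 4*x + 1) dx. Term by term:
    ∫_0^5 4*x^2 dx = 500/3;  ∫_0^5 -4*x dx = -50;  ∫_0^5 1 dx = 5.
  Sum: 500/3 − 50 + 5 = 365/3.
Adding: ||u||_{H^1}^2 = 515/2 + 365/3 = 2275/6.


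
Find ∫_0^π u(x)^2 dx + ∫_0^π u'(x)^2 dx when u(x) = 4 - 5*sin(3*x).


||u||_{H^1(0,π)}^2 = -80/3 + 141*π

u'(x) = -15*cos(3*x).
Expand u² and (u')² and integrate term by term on (0, π), using: for integers n ≥ 1, ∫_0^π sin²(nx) dx = ∫_0^π cos²(nx) dx = π/2; for n ≠ n', ∫_0^π sin(nx)sin(n'x) dx = ∫_0^π cos(nx)cos(n'x) dx = 0; and by product-to-sum, ∫_0^π sin(nx)cos(n'x) dx = ½∫_0^π [sin((n+n')x) + sin((n−n')x)] dx, which is 0 when n+n' is even and 2n/(n²−n'²) when n+n' is odd (it need not vanish on (0, π)). For the constant mode: ∫_0^π 1 dx = π, ∫_0^π cos(nx) dx = 0, ∫_0^π sin(nx) dx = (1−(−1)^n)/n.
  u² squared terms: (4)²·∫1 dx = 16·π = 16*π;  (-5)²·∫sin(3x)² dx = 25·π/2 = 25*π/2.
  u² cross terms: 2·(4)·(-5)·∫1·sin(3x) dx = -40·(2/3) = -80/3.
  So ∫_0^π u² dx = 16*π + 25*π/2 − 80/3 = -80/3 + 57*π/2.
  (u')² squared terms: (-15)²·∫cos(3x)² dx = 225·π/2 = 225*π/2.
  So ∫_0^π (u')² dx = 225*π/2.
||u||_{H^1}^2 = (-80/3 + 57*π/2) + (225*π/2) = -80/3 + 141*π.


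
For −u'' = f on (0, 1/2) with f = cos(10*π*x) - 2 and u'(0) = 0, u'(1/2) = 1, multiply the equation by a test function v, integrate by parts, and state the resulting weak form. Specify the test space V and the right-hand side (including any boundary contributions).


V = H^1(0, 1/2) (v unrestricted at boundary; u is determined up to an additive constant); weak form: ∫_0^1/2 u'v' dx = ∫_0^1/2 (cos(10*π*x) - 2) v dx + v(1/2) for all v ∈ V.

Multiply both sides by a test function v and integrate from 0 to 1/2:
  ∫_0^1/2 −u''(x) v(x) dx = ∫_0^1/2 f(x) v(x) dx.
Integrate the LHS by parts once:
  ∫_0^1/2 −u'' v dx = −[u'(x) v(x)]_0^1/2 + ∫_0^1/2 u'(x) v'(x) dx.
Thus ∫_0^1/2 u'(x) v'(x) dx = ∫_0^1/2 f(x) v(x) dx + [u'(x) v(x)]_0^1/2.
Choose V so that boundary terms are either known or forced to vanish.
u has inhomogeneous Neumann u'(0) = 0, u'(1/2) = 1. [u' v]_0^1/2 = (1)·v(1/2) − (0)·v(0) = v(1/2). Take V = H^1(0, 1/2); boundary term becomes part of RHS.
Weak formulation: find u (satisfying any essential BC) such that ∫_0^1/2 u'(x) v'(x) dx = ∫_0^1/2 f v dx + v(1/2) for all v ∈ V (Neumann data are natural BCs: they enter the RHS as boundary terms).
Substituting f(x) = cos(10*π*x) - 2, the right-hand side is ∫_0^1/2 (cos(10*π*x) - 2) v dx + v(1/2).
Compatibility check (pure Neumann): taking v ≡ 1 ∈ V gives 0 = ∫_0^1/2 f dx + (1) − (0), i.e. ∫_0^1/2 f dx must equal u'(0) − u'(1/2) = -1. Indeed ∫_0^1/2 (cos(10*π*x) - 2) dx = -1, so the data are compatible. The solution is then unique only up to an additive constant (fix it e.g. by requiring ∫_0^1/2 u dx = 0).


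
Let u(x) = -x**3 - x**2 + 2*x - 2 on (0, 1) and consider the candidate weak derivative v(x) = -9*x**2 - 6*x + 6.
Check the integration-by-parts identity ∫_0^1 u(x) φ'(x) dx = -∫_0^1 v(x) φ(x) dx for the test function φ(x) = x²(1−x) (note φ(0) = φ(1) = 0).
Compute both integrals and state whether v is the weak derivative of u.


LHS = 1/30, RHS = 1/10. No, v is not the weak derivative of u.

u(x) = -x**3 - x**2 + 2*x - 2, classical derivative u'(x) = -3*x**2 - 2*x + 2.
φ(x) = x²(1−x), so φ'(x) = x*(2 - 3*x).
Note φ(0) = φ(1) = 0, so the boundary term u·φ vanishes.
LHS = ∫_0^1 u(x) φ'(x) dx = ∫_0^1 (3*x^5 + x^4 - 8*x^3 + 10*x^2 - 4*x) dx. Term by term:
  ∫_0^1 3*x^5 dx = 1/2;  ∫_0^1 x^4 dx = 1/5;  ∫_0^1 -8*x^3 dx = -2;
  ∫_0^1 10*x^2 dx = 10/3;  ∫_0^1 -4*x dx = -2.
Sum: 1/2 + 1/5 − 2 + 10/3 − 2 = 1/30.
So LHS = 1/30.
∫_0^1 v(x) φ(x) dx = ∫_0^1 (9*x^5 - 3*x^4 - 12*x^3 + 6*x^2) dx. Term by term:
  ∫_0^1 9*x^5 dx = 3/2;  ∫_0^1 -3*x^4 dx = -3/5;  ∫_0^1 -12*x^3 dx = -3;
  ∫_0^1 6*x^2 dx = 2.
Sum: 3/2 − 3/5 − 3 + 2 = -1/10.
So RHS = -∫_0^1 v(x) φ(x) dx = 1/10.
LHS − RHS = -1/15 ≠ 0, so the identity fails.
(For a valid weak derivative the identity must hold for EVERY test function, in particular this one. The failure shows v is NOT the weak derivative of u.)
Correct weak derivative would be u'(x) = -3*x**2 - 2*x + 2.


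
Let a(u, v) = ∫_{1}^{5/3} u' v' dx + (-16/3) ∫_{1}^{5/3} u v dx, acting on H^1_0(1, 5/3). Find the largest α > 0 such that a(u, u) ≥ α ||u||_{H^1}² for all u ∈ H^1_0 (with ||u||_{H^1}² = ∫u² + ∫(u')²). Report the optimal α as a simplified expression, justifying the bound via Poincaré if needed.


α = (-64 + 27*π^2)/(3*(4 + 9*π^2))

Coercivity of a(·,·) on H^1_0(1, 5/3) means a(u, u) ≥ α ||u||_{H^1}² for every u ∈ H^1_0.
The interval has length L = 2/3, and Poincaré/coercivity depend only on L. Here a(u, u) = ∫(u')² + (-16/3)·∫u².
Here c = -16/3 < 0 with |c| < (π/L)² = 9*π^2/4, so coercivity still holds. The condition a(u,u) ≥ α||u||_{H^1}² reads (1−α)∫(u')² ≥ (α−c)∫u². Any admissible α is ≤ 1 (rapidly oscillating u have ∫u²/∫(u')² → 0), and α = 1 would force 0 ≥ (1−c)∫u², impossible since c < 1; so 1−α > 0. By the sharp Poincaré inequality on H^1_0 of an interval of length L, ∫(u')² ≥ (π/L)²∫u² with equality for the first sine mode sin(π(x−x₀)/L) (x₀ the left endpoint), so the inequality holds for all u iff (1−α)(π/L)² ≥ α − c, i.e. α ≤ ((π/L)² + c)/((π/L)² + 1) = (1 + c(L/π)²)/(1 + (L/π)²). (Direct route, valid since c ≤ 0: Poincaré gives c∫u² ≥ c(L/π)²∫(u')², so a(u,u) ≥ (1 + c(L/π)²)∫(u')², while ||u||_{H^1}² ≤ (1 + (L/π)²)∫(u')²; dividing yields the same α.) With (π/L)² = 9*π^2/4 and c = -16/3, the largest admissible constant is α = ((π/L)² + c)/((π/L)² + 1).
Simplifying, α = (-64 + 27*π^2)/(3*(4 + 9*π^2)).


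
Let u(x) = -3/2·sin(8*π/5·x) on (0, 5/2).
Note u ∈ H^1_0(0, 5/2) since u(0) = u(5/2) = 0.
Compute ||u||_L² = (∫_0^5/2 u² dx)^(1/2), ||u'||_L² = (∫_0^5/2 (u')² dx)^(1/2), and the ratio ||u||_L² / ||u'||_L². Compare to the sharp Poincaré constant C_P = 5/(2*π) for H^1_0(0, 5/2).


||u||_L² / ||u'||_L² = 5/(8*π) < C_P = 5/(2*π).

u(x) = -3/2·sin(8*π/5·x), so u'(x) = -12*π*cos(8*π*x/5)/5.
Writing u(x) = A·sin(kπx/L) with A = -3/2 and k = 4, use ∫_0^L sin²(kπx/L) dx = L/2 and ∫_0^L cos²(kπx/L) dx = L/2.
u² = 9/4·sin²(8*π/5·x) and (u')² = 144*π^2/25·cos²(8*π/5·x), and each of sin², cos² integrates to L/2 = 5/4 over (0, 5/2).
∫_0^5/2 u² dx = 45/16, so ||u||_L² = 3*sqrt(5)/4.
∫_0^5/2 (u')² dx = 36*π^2/5, so ||u'||_L² = 6*sqrt(5)*π/5.
Ratio ||u||_L² / ||u'||_L² = 5/(8*π).
Sharp Poincaré constant on H^1_0(0, 5/2) is C_P = L/π = 5/(2*π), achieved by sin(2*π/5·x).
This is the k = 4 harmonic; the ratio L/(kπ) is strictly less than C_P = L/π, consistent with the sharp inequality ||u||_L² ≤ C_P ||u'||_L².


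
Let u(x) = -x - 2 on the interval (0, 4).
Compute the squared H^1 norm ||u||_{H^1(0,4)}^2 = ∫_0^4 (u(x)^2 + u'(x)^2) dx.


||u||_{H^1}^2 = 220/3

The H^1 norm (squared) on an interval (0, L) is
  ||u||_{H^1}^2 = ∫_0^L u(x)^2 dx + ∫_0^L u'(x)^2 dx.
Compute u'(x) = -1.
Then u(x)^2 = x**2 + 4*x + 4 and u'(x)^2 = 1.
Integrate each monomial from 0 to 4 using ∫_0^4 c·x^n dx = c·4^(n+1)/(n+1):
  ∫_0^4 u(x)^2 dx = ∫_0^4 (x^2 + 4*x + 4) dx. Term by term:
    ∫_0^4 x^2 dx = 64/3;  ∫_0^4 4*x dx = 32;  ∫_0^4 4 dx = 16.
  Sum: 64/3 + 32 + 16 = 208/3.
  ∫_0^4 u'(x)^2 dx = ∫_0^4 (1) dx. Term by term:
    ∫_0^4 1 dx = 4.
Adding: ||u||_{H^1}^2 = 208/3 + 4 = 220/3.


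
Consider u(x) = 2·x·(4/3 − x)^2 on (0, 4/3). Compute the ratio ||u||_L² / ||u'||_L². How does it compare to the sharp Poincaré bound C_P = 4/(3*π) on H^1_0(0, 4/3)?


||u||_L² / ||u'||_L² = 2*sqrt(14)/21 < C_P = 4/(3*π).

u(x) = 2·x·(4/3 − x)^2, so u'(x) = 6*x^2 - 32*x/3 + 32/9.
u(x) = 2·x·(4/3 − x)^2 vanishes at x = 0 and x = 4/3, so u ∈ H^1_0(0, 4/3). Differentiate via the product rule and integrate the resulting polynomials term by term.
  ∫_0^4/3 u² dx = ∫_0^4/3 (4*x^6 - 64*x^5/3 + 128*x^4/3 - 1024*x^3/27 + 1024*x^2/81) dx. Term by term:
    ∫_0^4/3 4*x^6 dx = 65536/15309;  ∫_0^4/3 -64*x^5/3 dx = -131072/6561;  ∫_0^4/3 128*x^4/3 dx = 131072/3645;
    ∫_0^4/3 -1024*x^3/27 dx = -65536/2187;  ∫_0^4/3 1024*x^2/81 dx = 65536/6561.
  Sum: 65536/15309 − 131072/6561 + 131072/3645 − 65536/2187 + 65536/6561 = 65536/229635.
  ∫_0^4/3 (u')² dx = ∫_0^4/3 (36*x^4 - 128*x^3 + 1408*x^2/9 - 2048*x/27 + 1024/81) dx. Term by term:
    ∫_0^4/3 36*x^4 dx = 4096/135;  ∫_0^4/3 -128*x^3 dx = -8192/81;  ∫_0^4/3 1408*x^2/9 dx = 90112/729;
    ∫_0^4/3 -2048*x/27 dx = -16384/243;  ∫_0^4/3 1024/81 dx = 4096/243.
  Sum: 4096/135 − 8192/81 + 90112/729 − 16384/243 + 4096/243 = 8192/3645.
∫_0^4/3 u² dx = 65536/229635, so ||u||_L² = 256*sqrt(35)/2835.
∫_0^4/3 (u')² dx = 8192/3645, so ||u'||_L² = 64*sqrt(10)/135.
Ratio ||u||_L² / ||u'||_L² = 2*sqrt(14)/21.
Sharp Poincaré constant on H^1_0(0, 4/3) is C_P = L/π = 4/(3*π), achieved by sin(3*π/4·x).
A polynomial bump cannot attain the sharp Poincaré constant (only the first sine eigenfunction does), so the ratio is strictly less than C_P, consistent with ||u||_L² ≤ C_P ||u'||_L².


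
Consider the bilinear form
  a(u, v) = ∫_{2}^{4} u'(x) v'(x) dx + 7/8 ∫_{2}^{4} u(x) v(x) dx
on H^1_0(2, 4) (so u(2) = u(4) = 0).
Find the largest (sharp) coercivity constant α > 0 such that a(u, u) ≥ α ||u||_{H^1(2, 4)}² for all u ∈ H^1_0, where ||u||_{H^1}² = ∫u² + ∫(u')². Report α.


α = (7/2 + π^2)/(4 + π^2)

Coercivity of a(·,·) on H^1_0(2, 4) means a(u, u) ≥ α ||u||_{H^1}² for every u ∈ H^1_0.
The interval has length L = 2, and Poincaré/coercivity depend only on L. Here a(u, u) = ∫(u')² + (7/8)·∫u².
Here 0 < c = 7/8 < 1. The condition a(u,u) ≥ α||u||_{H^1}² reads (1−α)∫(u')² ≥ (α−c)∫u². Any admissible α is ≤ 1 (rapidly oscillating u have ∫u²/∫(u')² → 0), and α = 1 would force 0 ≥ (1−c)∫u², impossible since c < 1; so 1−α > 0. By the sharp Poincaré inequality on H^1_0 of an interval of length L, ∫(u')² ≥ (π/L)²∫u² with equality for the first sine mode sin(π(x−x₀)/L) (x₀ the left endpoint), so the inequality holds for all u iff (1−α)(π/L)² ≥ α − c, i.e. α ≤ ((π/L)² + c)/((π/L)² + 1) = (1 + c(L/π)²)/(1 + (L/π)²). With (π/L)² = π^2/4 and c = 7/8, the largest admissible constant is α = ((π/L)² + c)/((π/L)² + 1).
Simplifying, α = (7/2 + π^2)/(4 + π^2).


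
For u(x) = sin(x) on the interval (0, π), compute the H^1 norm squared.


||u||_{H^1(0,π)}^2 = π

u'(x) = cos(x).
Expand u² and (u')² and integrate term by term on (0, π), using: for integers n ≥ 1, ∫_0^π sin²(nx) dx = ∫_0^π cos²(nx) dx = π/2; for n ≠ n', ∫_0^π sin(nx)sin(n'x) dx = ∫_0^π cos(nx)cos(n'x) dx = 0; and by product-to-sum, ∫_0^π sin(nx)cos(n'x) dx = ½∫_0^π [sin((n+n')x) + sin((n−n')x)] dx, which is 0 when n+n' is even and 2n/(n²−n'²) when n+n' is odd (it need not vanish on (0, π)).
  u² squared terms: (1)²·∫sin(x)² dx = 1·π/2 = π/2.
  So ∫_0^π u² dx = π/2.
  (u')² squared terms: (1)²·∫cos(x)² dx = 1·π/2 = π/2.
  So ∫_0^π (u')² dx = π/2.
||u||_{H^1}^2 = (π/2) + (π/2) = π.


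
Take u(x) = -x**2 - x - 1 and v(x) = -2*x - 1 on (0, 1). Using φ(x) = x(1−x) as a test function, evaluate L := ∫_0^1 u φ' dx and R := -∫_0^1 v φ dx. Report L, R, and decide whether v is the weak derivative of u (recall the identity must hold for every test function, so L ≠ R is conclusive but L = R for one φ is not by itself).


LHS = 1/3, RHS = 1/3. Yes, v = u' weakly.

u(x) = -x**2 - x - 1, classical derivative u'(x) = -2*x - 1.
φ(x) = x(1−x), so φ'(x) = 1 - 2*x.
Note φ(0) = φ(1) = 0, so the boundary term u·φ vanishes.
LHS = ∫_0^1 u(x) φ'(x) dx = ∫_0^1 (2*x^3 + x^2 + x - 1) dx. Term by term:
  ∫_0^1 2*x^3 dx = 1/2;  ∫_0^1 x^2 dx = 1/3;  ∫_0^1 x dx = 1/2;
  ∫_0^1 -1 dx = -1.
Sum: 1/2 + 1/3 + 1/2 − 1 = 1/3.
So LHS = 1/3.
∫_0^1 v(x) φ(x) dx = ∫_0^1 (2*x^3 - x^2 - x) dx. Term by term:
  ∫_0^1 2*x^3 dx = 1/2;  ∫_0^1 -x^2 dx = -1/3;  ∫_0^1 -x dx = -1/2.
Sum: 1/2 − 1/3 − 1/2 = -1/3.
So RHS = -∫_0^1 v(x) φ(x) dx = 1/3.
LHS = RHS, so the identity holds for this test φ.
Moreover u is smooth here and v(x) = u'(x) = -2*x - 1 pointwise, so the identity holds for every test function. Hence v is the weak derivative of u.


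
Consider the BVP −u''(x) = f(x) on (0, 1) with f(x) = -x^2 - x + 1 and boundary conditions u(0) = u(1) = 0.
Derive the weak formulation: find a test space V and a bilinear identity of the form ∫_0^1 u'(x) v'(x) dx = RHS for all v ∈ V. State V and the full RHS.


V = H^1_0(0, 1) (so v(0) = v(1) = 0); weak form: ∫_0^1 u'v' dx = ∫_0^1 (-x^2 - x + 1) v dx for all v ∈ V.

Multiply both sides by a test function v and integrate from 0 to 1:
  ∫_0^1 −u''(x) v(x) dx = ∫_0^1 f(x) v(x) dx.
Integrate the LHS by parts once:
  ∫_0^1 −u'' v dx = −[u'(x) v(x)]_0^1 + ∫_0^1 u'(x) v'(x) dx.
Thus ∫_0^1 u'(x) v'(x) dx = ∫_0^1 f(x) v(x) dx + [u'(x) v(x)]_0^1.
Choose V so that boundary terms are either known or forced to vanish.
u is Dirichlet: u(0) = u(1) = 0. Let V = H^1_0(0, 1); then v(0) = v(1) = 0, and [u' v]_0^1 = 0.
Weak formulation: find u (satisfying any essential BC) such that ∫_0^1 u'(x) v'(x) dx = ∫_0^1 f v dx for all v ∈ V.
Substituting f(x) = -x^2 - x + 1, the right-hand side is ∫_0^1 (-x^2 - x + 1) v dx.


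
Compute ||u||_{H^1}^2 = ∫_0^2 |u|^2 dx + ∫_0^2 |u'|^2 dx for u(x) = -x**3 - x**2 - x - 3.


||u||_{H^1}^2 = 29584/105

The H^1 norm (squared) on an interval (0, L) is
  ||u||_{H^1}^2 = ∫_0^L u(x)^2 dx + ∫_0^L u'(x)^2 dx.
Compute u'(x) = -3*x**2 - 2*x - 1.
Then u(x)^2 = x**6 + 2*x**5 + 3*x**4 + 8*x**3 + 7*x**2 + 6*x + 9 and u'(x)^2 = 9*x**4 + 12*x**3 + 10*x**2 + 4*x + 1.
Integrate each monomial from 0 to 2 using ∫_0^2 c·x^n dx = c·2^(n+1)/(n+1):
  ∫_0^2 u(x)^2 dx = ∫_0^2 (x^6 + 2*x^5 + 3*x^4 + 8*x^3 + 7*x^2 + 6*x + 9) dx. Term by term:
    ∫_0^2 x^6 dx = 128/7;  ∫_0^2 2*x^5 dx = 64/3;  ∫_0^2 3*x^4 dx = 96/5;
    ∫_0^2 8*x^3 dx = 32;  ∫_0^2 7*x^2 dx = 56/3;  ∫_0^2 6*x dx = 12;
    ∫_0^2 9 dx = 18.
  Sum: 128/7 + 64/3 + 96/5 + 32 + 56/3 + 12 + 18 = 4882/35.
  ∫_0^2 u'(x)^2 dx = ∫_0^2 (9*x^4 + 12*x^3 + 10*x^2 + 4*x + 1) dx. Term by term:
    ∫_0^2 9*x^4 dx = 288/5;  ∫_0^2 12*x^3 dx = 48;  ∫_0^2 10*x^2 dx = 80/3;
    ∫_0^2 4*x dx = 8;  ∫_0^2 1 dx = 2.
  Sum: 288/5 + 48 + 80/3 + 8 + 2 = 2134/15.
Adding: ||u||_{H^1}^2 = 4882/35 + 2134/15 = 29584/105.


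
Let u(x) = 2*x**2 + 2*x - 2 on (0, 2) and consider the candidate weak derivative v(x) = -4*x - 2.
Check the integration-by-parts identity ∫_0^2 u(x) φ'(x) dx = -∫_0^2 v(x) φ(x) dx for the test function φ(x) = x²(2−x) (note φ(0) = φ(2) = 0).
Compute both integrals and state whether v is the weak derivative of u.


LHS = -136/15, RHS = 136/15. No, v is not the weak derivative of u.

u(x) = 2*x**2 + 2*x - 2, classical derivative u'(x) = 4*x + 2.
φ(x) = x²(2−x), so φ'(x) = x*(4 - 3*x).
Note φ(0) = φ(2) = 0, so the boundary term u·φ vanishes.
LHS = ∫_0^2 u(x) φ'(x) dx = ∫_0^2 (-6*x^4 + 2*x^3 + 14*x^2 - 8*x) dx. Term by term:
  ∫_0^2 -6*x^4 dx = -192/5;  ∫_0^2 2*x^3 dx = 8;  ∫_0^2 14*x^2 dx = 112/3;
  ∫_0^2 -8*x dx = -16.
Sum: -192/5 + 8 + 112/3 − 16 = -136/15.
So LHS = -136/15.
∫_0^2 v(x) φ(x) dx = ∫_0^2 (4*x^4 - 6*x^3 - 4*x^2) dx. Term by term:
  ∫_0^2 4*x^4 dx = 128/5;  ∫_0^2 -6*x^3 dx = -24;  ∫_0^2 -4*x^2 dx = -32/3.
Sum: 128/5 − 24 − 32/3 = -136/15.
So RHS = -∫_0^2 v(x) φ(x) dx = 136/15.
LHS − RHS = -272/15 ≠ 0, so the identity fails.
(For a valid weak derivative the identity must hold for EVERY test function, in particular this one. The failure shows v is NOT the weak derivative of u.)
Correct weak derivative would be u'(x) = 4*x + 2.


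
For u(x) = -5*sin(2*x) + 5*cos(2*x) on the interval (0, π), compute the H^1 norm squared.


||u||_{H^1(0,π)}^2 = 125*π

u'(x) = -10*sin(2*x) - 10*cos(2*x).
Expand u² and (u')² and integrate term by term on (0, π), using: for integers n ≥ 1, ∫_0^π sin²(nx) dx = ∫_0^π cos²(nx) dx = π/2; for n ≠ n', ∫_0^π sin(nx)sin(n'x) dx = ∫_0^π cos(nx)cos(n'x) dx = 0; and by product-to-sum, ∫_0^π sin(nx)cos(n'x) dx = ½∫_0^π [sin((n+n')x) + sin((n−n')x)] dx, which is 0 when n+n' is even and 2n/(n²−n'²) when n+n' is odd (it need not vanish on (0, π)).
  u² squared terms: (-5)²·∫sin(2x)² dx = 25·π/2 = 25*π/2;  (5)²·∫cos(2x)² dx = 25·π/2 = 25*π/2.
  u² cross terms: 2·(-5)·(5)·∫sin(2x)·cos(2x) dx = -50·(0) = 0.
  So ∫_0^π u² dx = 25*π/2 + 25*π/2 + 0 = 25*π.
  (u')² squared terms: (-10)²·∫cos(2x)² dx = 100·π/2 = 50*π;  (-10)²·∫sin(2x)² dx = 100·π/2 = 50*π.
  (u')² cross terms: 2·(-10)·(-10)·∫cos(2x)·sin(2x) dx = 200·(0) = 0.
  So ∫_0^π (u')² dx = 50*π + 50*π + 0 = 100*π.
||u||_{H^1}^2 = (25*π) + (100*π) = 125*π.


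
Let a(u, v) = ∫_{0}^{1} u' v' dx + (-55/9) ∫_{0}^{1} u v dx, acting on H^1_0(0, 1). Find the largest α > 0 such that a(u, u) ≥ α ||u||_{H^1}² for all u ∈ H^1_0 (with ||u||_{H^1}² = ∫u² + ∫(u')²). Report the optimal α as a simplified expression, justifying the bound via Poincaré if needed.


α = (-55/9 + π^2)/(1 + π^2)

Coercivity of a(·,·) on H^1_0(0, 1) means a(u, u) ≥ α ||u||_{H^1}² for every u ∈ H^1_0.
The interval has length L = 1, and Poincaré/coercivity depend only on L. Here a(u, u) = ∫(u')² + (-55/9)·∫u².
Here c = -55/9 < 0 with |c| < (π/L)² = π^2, so coercivity still holds. The condition a(u,u) ≥ α||u||_{H^1}² reads (1−α)∫(u')² ≥ (α−c)∫u². Any admissible α is ≤ 1 (rapidly oscillating u have ∫u²/∫(u')² → 0), and α = 1 would force 0 ≥ (1−c)∫u², impossible since c < 1; so 1−α > 0. By the sharp Poincaré inequality on H^1_0 of an interval of length L, ∫(u')² ≥ (π/L)²∫u² with equality for the first sine mode sin(π(x−x₀)/L) (x₀ the left endpoint), so the inequality holds for all u iff (1−α)(π/L)² ≥ α − c, i.e. α ≤ ((π/L)² + c)/((π/L)² + 1) = (1 + c(L/π)²)/(1 + (L/π)²). (Direct route, valid since c ≤ 0: Poincaré gives c∫u² ≥ c(L/π)²∫(u')², so a(u,u) ≥ (1 + c(L/π)²)∫(u')², while ||u||_{H^1}² ≤ (1 + (L/π)²)∫(u')²; dividing yields the same α.) With (π/L)² = π^2 and c = -55/9, the largest admissible constant is α = ((π/L)² + c)/((π/L)² + 1).
Simplifying, α = (-55/9 + π^2)/(1 + π^2).


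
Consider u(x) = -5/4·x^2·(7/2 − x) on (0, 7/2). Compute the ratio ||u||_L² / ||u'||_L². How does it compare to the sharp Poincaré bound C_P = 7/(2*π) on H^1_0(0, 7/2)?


||u||_L² / ||u'||_L² = sqrt(14)/4 < C_P = 7/(2*π).

u(x) = -5/4·x^2·(7/2 − x), so u'(x) = 5*x*(3*x - 7)/4.
u(x) = -5/4·x^2·(7/2 − x) vanishes at x = 0 and x = 7/2, so u ∈ H^1_0(0, 7/2). Differentiate via the product rule and integrate the resulting polynomials term by term.
  ∫_0^7/2 u² dx = ∫_0^7/2 (25*x^6/16 - 175*x^5/16 + 1225*x^4/64) dx. Term by term:
    ∫_0^7/2 25*x^6/16 dx = 2941225/2048;  ∫_0^7/2 -175*x^5/16 dx = -20588575/6144;  ∫_0^7/2 1225*x^4/64 dx = 4117715/2048.
  Sum: 2941225/2048 − 20588575/6144 + 4117715/2048 = 588245/6144.
  ∫_0^7/2 (u')² dx = ∫_0^7/2 (225*x^4/16 - 525*x^3/8 + 1225*x^2/16) dx. Term by term:
    ∫_0^7/2 225*x^4/16 dx = 756315/512;  ∫_0^7/2 -525*x^3/8 dx = -1260525/512;  ∫_0^7/2 1225*x^2/16 dx = 420175/384.
  Sum: 756315/512 − 1260525/512 + 420175/384 = 84035/768.
∫_0^7/2 u² dx = 588245/6144, so ||u||_L² = 343*sqrt(30)/192.
∫_0^7/2 (u')² dx = 84035/768, so ||u'||_L² = 49*sqrt(105)/48.
Ratio ||u||_L² / ||u'||_L² = sqrt(14)/4.
Sharp Poincaré constant on H^1_0(0, 7/2) is C_P = L/π = 7/(2*π), achieved by sin(2*π/7·x).
A polynomial bump cannot attain the sharp Poincaré constant (only the first sine eigenfunction does), so the ratio is strictly less than C_P, consistent with ||u||_L² ≤ C_P ||u'||_L².


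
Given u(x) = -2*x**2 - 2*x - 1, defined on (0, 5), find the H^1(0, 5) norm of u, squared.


||u||_{H^1}^2 = 5025

The H^1 norm (squared) on an interval (0, L) is
  ||u||_{H^1}^2 = ∫_0^L u(x)^2 dx + ∫_0^L u'(x)^2 dx.
Compute u'(x) = -4*x - 2.
Then u(x)^2 = 4*x**4 + 8*x**3 + 8*x**2 + 4*x + 1 and u'(x)^2 = 16*x**2 + 16*x + 4.
Integrate each monomial from 0 to 5 using ∫_0^5 c·x^n dx = c·5^(n+1)/(n+1):
  ∫_0^5 u(x)^2 dx = ∫_0^5 (4*x^4 + 8*x^3 + 8*x^2 + 4*x + 1) dx. Term by term:
    ∫_0^5 4*x^4 dx = 2500;  ∫_0^5 8*x^3 dx = 1250;  ∫_0^5 8*x^2 dx = 1000/3;
    ∫_0^5 4*x dx = 50;  ∫_0^5 1 dx = 5.
  Sum: 2500 + 1250 + 1000/3 + 50 + 5 = 12415/3.
  ∫_0^5 u'(x)^2 dx = ∫_0^5 (16*x^2 + 16*x + 4) dx. Term by term:
    ∫_0^5 16*x^2 dx = 2000/3;  ∫_0^5 16*x dx = 200;  ∫_0^5 4 dx = 20.
  Sum: 2000/3 + 200 + 20 = 2660/3.
Adding: ||u||_{H^1}^2 = 12415/3 + 2660/3 = 5025.


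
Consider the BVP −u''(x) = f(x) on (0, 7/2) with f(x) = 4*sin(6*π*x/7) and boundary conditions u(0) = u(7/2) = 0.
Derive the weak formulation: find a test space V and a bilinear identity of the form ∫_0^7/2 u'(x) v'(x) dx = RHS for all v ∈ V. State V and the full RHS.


V = H^1_0(0, 7/2) (so v(0) = v(7/2) = 0); weak form: ∫_0^7/2 u'v' dx = ∫_0^7/2 (4*sin(6*π*x/7)) v dx for all v ∈ V.

Multiply both sides by a test function v and integrate from 0 to 7/2:
  ∫_0^7/2 −u''(x) v(x) dx = ∫_0^7/2 f(x) v(x) dx.
Integrate the LHS by parts once:
  ∫_0^7/2 −u'' v dx = −[u'(x) v(x)]_0^7/2 + ∫_0^7/2 u'(x) v'(x) dx.
Thus ∫_0^7/2 u'(x) v'(x) dx = ∫_0^7/2 f(x) v(x) dx + [u'(x) v(x)]_0^7/2.
Choose V so that boundary terms are either known or forced to vanish.
u is Dirichlet: u(0) = u(7/2) = 0. Let V = H^1_0(0, 7/2); then v(0) = v(7/2) = 0, and [u' v]_0^7/2 = 0.
Weak formulation: find u (satisfying any essential BC) such that ∫_0^7/2 u'(x) v'(x) dx = ∫_0^7/2 f v dx for all v ∈ V.
Substituting f(x) = 4*sin(6*π*x/7), the right-hand side is ∫_0^7/2 (4*sin(6*π*x/7)) v dx.


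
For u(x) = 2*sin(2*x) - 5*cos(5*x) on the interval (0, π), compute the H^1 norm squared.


||u||_{H^1(0,π)}^2 = 2080/21 + 335*π

u'(x) = 25*sin(5*x) + 4*cos(2*x).
Expand u² and (u')² and integrate term by term on (0, π), using: for integers n ≥ 1, ∫_0^π sin²(nx) dx = ∫_0^π cos²(nx) dx = π/2; for n ≠ n', ∫_0^π sin(nx)sin(n'x) dx = ∫_0^π cos(nx)cos(n'x) dx = 0; and by product-to-sum, ∫_0^π sin(nx)cos(n'x) dx = ½∫_0^π [sin((n+n')x) + sin((n−n')x)] dx, which is 0 when n+n' is even and 2n/(n²−n'²) when n+n' is odd (it need not vanish on (0, π)).
  u² squared terms: (-5)²·∫cos(5x)² dx = 25·π/2 = 25*π/2;  (2)²·∫sin(2x)² dx = 4·π/2 = 2*π.
  u² cross terms: 2·(-5)·(2)·∫cos(5x)·sin(2x) dx = -20·(-4/21) = 80/21.
  So ∫_0^π u² dx = 25*π/2 + 2*π + 80/21 = 80/21 + 29*π/2.
  (u')² squared terms: (4)²·∫cos(2x)² dx = 16·π/2 = 8*π;  (25)²·∫sin(5x)² dx = 625·π/2 = 625*π/2.
  (u')² cross terms: 2·(4)·(25)·∫cos(2x)·sin(5x) dx = 200·(10/21) = 2000/21.
  So ∫_0^π (u')² dx = 8*π + 625*π/2 + 2000/21 = 2000/21 + 641*π/2.
||u||_{H^1}^2 = (80/21 + 29*π/2) + (2000/21 + 641*π/2) = 2080/21 + 335*π.


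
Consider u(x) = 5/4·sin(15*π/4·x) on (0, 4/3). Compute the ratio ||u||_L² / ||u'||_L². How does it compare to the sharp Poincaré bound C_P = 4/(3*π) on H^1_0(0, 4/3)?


||u||_L² / ||u'||_L² = 4/(15*π) < C_P = 4/(3*π).

u(x) = 5/4·sin(15*π/4·x), so u'(x) = 75*π*cos(15*π*x/4)/16.
Writing u(x) = A·sin(kπx/L) with A = 5/4 and k = 5, use ∫_0^L sin²(kπx/L) dx = L/2 and ∫_0^L cos²(kπx/L) dx = L/2.
u² = 25/16·sin²(15*π/4·x) and (u')² = 5625*π^2/256·cos²(15*π/4·x), and each of sin², cos² integrates to L/2 = 2/3 over (0, 4/3).
∫_0^4/3 u² dx = 25/24, so ||u||_L² = 5*sqrt(6)/12.
∫_0^4/3 (u')² dx = 1875*π^2/128, so ||u'||_L² = 25*sqrt(6)*π/16.
Ratio ||u||_L² / ||u'||_L² = 4/(15*π).
Sharp Poincaré constant on H^1_0(0, 4/3) is C_P = L/π = 4/(3*π), achieved by sin(3*π/4·x).
This is the k = 5 harmonic; the ratio L/(kπ) is strictly less than C_P = L/π, consistent with the sharp inequality ||u||_L² ≤ C_P ||u'||_L².


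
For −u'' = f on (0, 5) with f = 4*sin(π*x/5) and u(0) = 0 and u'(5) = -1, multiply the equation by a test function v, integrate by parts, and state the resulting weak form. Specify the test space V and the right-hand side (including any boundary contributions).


V = {v ∈ H^1(0, 5) : v(0) = 0} (test functions vanish at x = 0 where u is specified); weak form: ∫_0^5 u'v' dx = ∫_0^5 (4*sin(π*x/5)) v dx − v(5) for all v ∈ V.

Multiply both sides by a test function v and integrate from 0 to 5:
  ∫_0^5 −u''(x) v(x) dx = ∫_0^5 f(x) v(x) dx.
Integrate the LHS by parts once:
  ∫_0^5 −u'' v dx = −[u'(x) v(x)]_0^5 + ∫_0^5 u'(x) v'(x) dx.
Thus ∫_0^5 u'(x) v'(x) dx = ∫_0^5 f(x) v(x) dx + [u'(x) v(x)]_0^5.
Choose V so that boundary terms are either known or forced to vanish.
Mixed BC: u(0) = 0 (Dirichlet) and u'(5) = -1 (Neumann). Define V = {v ∈ H^1(0, 5) : v(0) = 0}. Then [u' v]_0^5 = u'(5)·v(5) − u'(0)·0 = − v(5).
Weak formulation: find u (satisfying any essential BC) such that ∫_0^5 u'(x) v'(x) dx = ∫_0^5 f v dx − v(5) for all v ∈ V (Dirichlet at 0 absorbed into V; Neumann datum at x = 5 contributes the boundary term).
Substituting f(x) = 4*sin(π*x/5), the right-hand side is ∫_0^5 (4*sin(π*x/5)) v dx − v(5).


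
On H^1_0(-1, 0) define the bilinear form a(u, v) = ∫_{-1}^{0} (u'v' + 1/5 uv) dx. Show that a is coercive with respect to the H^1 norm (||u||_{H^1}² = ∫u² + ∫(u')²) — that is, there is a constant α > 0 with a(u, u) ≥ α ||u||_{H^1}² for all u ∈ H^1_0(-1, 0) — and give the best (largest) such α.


α = (1/5 + π^2)/(1 + π^2)

Coercivity of a(·,·) on H^1_0(-1, 0) means a(u, u) ≥ α ||u||_{H^1}² for every u ∈ H^1_0.
The interval has length L = 1, and Poincaré/coercivity depend only on L. Here a(u, u) = ∫(u')² + (1/5)·∫u².
Here 0 < c = 1/5 < 1. The condition a(u,u) ≥ α||u||_{H^1}² reads (1−α)∫(u')² ≥ (α−c)∫u². Any admissible α is ≤ 1 (rapidly oscillating u have ∫u²/∫(u')² → 0), and α = 1 would force 0 ≥ (1−c)∫u², impossible since c < 1; so 1−α > 0. By the sharp Poincaré inequality on H^1_0 of an interval of length L, ∫(u')² ≥ (π/L)²∫u² with equality for the first sine mode sin(π(x−x₀)/L) (x₀ the left endpoint), so the inequality holds for all u iff (1−α)(π/L)² ≥ α − c, i.e. α ≤ ((π/L)² + c)/((π/L)² + 1) = (1 + c(L/π)²)/(1 + (L/π)²). With (π/L)² = π^2 and c = 1/5, the largest admissible constant is α = ((π/L)² + c)/((π/L)² + 1).
Simplifying, α = (1/5 + π^2)/(1 + π^2).


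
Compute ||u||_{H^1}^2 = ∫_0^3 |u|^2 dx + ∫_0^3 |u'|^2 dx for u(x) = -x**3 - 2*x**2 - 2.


||u||_{H^1}^2 = 77883/35

The H^1 norm (squared) on an interval (0, L) is
  ||u||_{H^1}^2 = ∫_0^L u(x)^2 dx + ∫_0^L u'(x)^2 dx.
Compute u'(x) = -3*x**2 - 4*x.
Then u(x)^2 = x**6 + 4*x**5 + 4*x**4 + 4*x**3 + 8*x**2 + 4 and u'(x)^2 = 9*x**4 + 24*x**3 + 16*x**2.
Integrate each monomial from 0 to 3 using ∫_0^3 c·x^n dx = c·3^(n+1)/(n+1):
  ∫_0^3 u(x)^2 dx = ∫_0^3 (x^6 + 4*x^5 + 4*x^4 + 4*x^3 + 8*x^2 + 4) dx. Term by term:
    ∫_0^3 x^6 dx = 2187/7;  ∫_0^3 4*x^5 dx = 486;  ∫_0^3 4*x^4 dx = 972/5;
    ∫_0^3 4*x^3 dx = 81;  ∫_0^3 8*x^2 dx = 72;  ∫_0^3 4 dx = 12.
  Sum: 2187/7 + 486 + 972/5 + 81 + 72 + 12 = 40524/35.
  ∫_0^3 u'(x)^2 dx = ∫_0^3 (9*x^4 + 24*x^3 + 16*x^2) dx. Term by term:
    ∫_0^3 9*x^4 dx = 2187/5;  ∫_0^3 24*x^3 dx = 486;  ∫_0^3 16*x^2 dx = 144.
  Sum: 2187/5 + 486 + 144 = 5337/5.
Adding: ||u||_{H^1}^2 = 40524/35 + 5337/5 = 77883/35.


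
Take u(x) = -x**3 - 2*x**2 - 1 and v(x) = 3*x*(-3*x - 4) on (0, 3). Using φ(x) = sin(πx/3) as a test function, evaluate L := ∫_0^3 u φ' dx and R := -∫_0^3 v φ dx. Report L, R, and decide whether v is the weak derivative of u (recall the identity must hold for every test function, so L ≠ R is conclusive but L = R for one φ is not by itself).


LHS = -324/π^3 + 117/π, RHS = -972/π^3 + 351/π. No, v is not the weak derivative of u.

u(x) = -x**3 - 2*x**2 - 1, classical derivative u'(x) = -3*x**2 - 4*x.
φ(x) = sin(πx/3), so φ'(x) = π*cos(π*x/3)/3.
Note φ(0) = φ(3) = 0, so the boundary term u·φ vanishes.
LHS = ∫_0^3 u(x) φ'(x) dx = ∫_0^3 (-π*x^3*cos(π*x/3)/3 - 2*π*x^2*cos(π*x/3)/3 - π*cos(π*x/3)/3) dx. Term by term:
  ∫_0^3 -π*cos(π*x/3)/3 dx = 0;  ∫_0^3 -2*π*x^2*cos(π*x/3)/3 dx = 36/π;  ∫_0^3 -π*x^3*cos(π*x/3)/3 dx = -324/π^3 + 81/π.
Sum: 0 + 36/π + -324/π^3 + 81/π = -324/π^3 + 117/π.
So LHS = -324/π^3 + 117/π.
∫_0^3 v(x) φ(x) dx = ∫_0^3 (-9*x^2*sin(π*x/3) - 12*x*sin(π*x/3)) dx. Term by term:
  ∫_0^3 -12*x*sin(π*x/3) dx = -108/π;  ∫_0^3 -9*x^2*sin(π*x/3) dx = -243/π + 972/π^3.
Sum: -108/π + -243/π + 972/π^3 = -351/π + 972/π^3.
So RHS = -∫_0^3 v(x) φ(x) dx = -972/π^3 + 351/π.
LHS − RHS = -234/π + 648/π^3 ≠ 0, so the identity fails.
(For a valid weak derivative the identity must hold for EVERY test function, in particular this one. The failure shows v is NOT the weak derivative of u.)
Correct weak derivative would be u'(x) = -3*x**2 - 4*x.
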